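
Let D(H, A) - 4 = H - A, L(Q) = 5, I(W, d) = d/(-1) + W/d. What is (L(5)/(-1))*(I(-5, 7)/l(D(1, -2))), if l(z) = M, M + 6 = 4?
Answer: -135/7 ≈ -19.286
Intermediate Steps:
I(W, d) = -d + W/d (I(W, d) = d*(-1) + W/d = -d + W/d)
M = -2 (M = -6 + 4 = -2)
D(H, A) = 4 + H - A (D(H, A) = 4 + (H - A) = 4 + H - A)
l(z) = -2
(L(5)/(-1))*(I(-5, 7)/l(D(1, -2))) = (5/(-1))*((-1*7 - 5/7)/(-2)) = (5*(-1))*((-7 - 5*1/7)*(-1/2)) = -5*(-7 - 5/7)*(-1)/2 = -(-270)*(-1)/(7*2) = -5*27/7 = -135/7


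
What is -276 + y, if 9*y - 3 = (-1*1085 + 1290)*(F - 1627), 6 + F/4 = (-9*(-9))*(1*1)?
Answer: -274516/9 ≈ -30502.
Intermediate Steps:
F = 300 (F = -24 + 4*((-9*(-9))*(1*1)) = -24 + 4*(81*1) = -24 + 4*81 = -24 + 324 = 300)
y = -272032/9 (y = 1/3 + ((-1*1085 + 1290)*(300 - 1627))/9 = 1/3 + ((-1085 + 1290)*(-1327))/9 = 1/3 + (205*(-1327))/9 = 1/3 + (1/9)*(-272035) = 1/3 - 272035/9 = -272032/9 ≈ -30226.)
-276 + y = -276 - 272032/9 = -274516/9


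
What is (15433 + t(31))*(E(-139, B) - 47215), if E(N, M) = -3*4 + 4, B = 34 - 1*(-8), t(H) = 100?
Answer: -733514859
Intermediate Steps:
B = 42 (B = 34 + 8 = 42)
E(N, M) = -8 (E(N, M) = -12 + 4 = -8)
(15433 + t(31))*(E(-139, B) - 47215) = (15433 + 100)*(-8 - 47215) = 15533*(-47223) = -733514859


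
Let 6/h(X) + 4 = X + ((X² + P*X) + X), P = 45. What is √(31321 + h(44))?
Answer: √313210015/100 ≈ 176.98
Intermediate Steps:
h(X) = 6/(-4 + X² + 47*X) (h(X) = 6/(-4 + (X + ((X² + 45*X) + X))) = 6/(-4 + (X + (X² + 46*X))) = 6/(-4 + (X² + 47*X)) = 6/(-4 + X² + 47*X))
√(31321 + h(44)) = √(31321 + 6/(-4 + 44² + 47*44)) = √(31321 + 6/(-4 + 1936 + 2068)) = √(31321 + 6/4000) = √(31321 + 6*(1/4000)) = √(31321 + 3/2000) = √(62642003/2000) = √313210015/100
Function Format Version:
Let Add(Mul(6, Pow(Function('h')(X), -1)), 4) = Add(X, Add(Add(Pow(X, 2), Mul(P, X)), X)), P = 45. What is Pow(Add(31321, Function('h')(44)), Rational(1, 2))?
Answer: Mul(Rational(1, 100), Pow(313210015, Rational(1, 2))) ≈ 176.98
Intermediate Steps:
Function('h')(X) = Mul(6, Pow(Add(-4, Pow(X, 2), Mul(47, X)), -1)) (Function('h')(X) = Mul(6, Pow(Add(-4, Add(X, Add(Add(Pow(X, 2), Mul(45, X)), X))), -1)) = Mul(6, Pow(Add(-4, Add(X, Add(Pow(X, 2), Mul(46, X)))), -1)) = Mul(6, Pow(Add(-4, Add(Pow(X, 2), Mul(47, X))), -1)) = Mul(6, Pow(Add(-4, Pow(X, 2), Mul(47, X)), -1)))
Pow(Add(31321, Function('h')(44)), Rational(1, 2)) = Pow(Add(31321, Mul(6, Pow(Add(-4, Pow(44, 2), Mul(47, 44)), -1))), Rational(1, 2)) = Pow(Add(31321, Mul(6, Pow(Add(-4, 1936, 2068), -1))), Rational(1, 2)) = Pow(Add(31321, Mul(6, Pow(4000, -1))), Rational(1, 2)) = Pow(Add(31321, Mul(6, Rational(1, 4000))), Rational(1, 2)) = Pow(Add(31321, Rational(3, 2000)), Rational(1, 2)) = Pow(Rational(62642003, 2000), Rational(1, 2)) = Mul(Rational(1, 100), Pow(313210015, Rational(1, 2)))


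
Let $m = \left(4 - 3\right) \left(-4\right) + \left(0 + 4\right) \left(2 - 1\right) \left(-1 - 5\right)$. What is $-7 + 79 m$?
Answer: $-2219$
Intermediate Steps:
$m = -28$ ($m = \left(4 - 3\right) \left(-4\right) + 4 \cdot 1 \left(-6\right) = 1 \left(-4\right) + 4 \left(-6\right) = -4 - 24 = -28$)
$-7 + 79 m = -7 + 79 \left(-28\right) = -7 - 2212 = -2219$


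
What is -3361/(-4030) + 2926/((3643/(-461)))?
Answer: -5423766457/14681290 ≈ -369.43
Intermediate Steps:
-3361/(-4030) + 2926/((3643/(-461))) = -3361*(-1/4030) + 2926/((3643*(-1/461))) = 3361/4030 + 2926/(-3643/461) = 3361/4030 + 2926*(-461/3643) = 3361/4030 - 1348886/3643 = -5423766457/14681290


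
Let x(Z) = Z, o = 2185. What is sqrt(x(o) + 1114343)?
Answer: 4*sqrt(69783) ≈ 1056.7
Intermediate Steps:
sqrt(x(o) + 1114343) = sqrt(2185 + 1114343) = sqrt(1116528) = 4*sqrt(69783)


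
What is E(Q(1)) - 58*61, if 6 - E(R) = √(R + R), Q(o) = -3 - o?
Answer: -3532 - 2*I*√2 ≈ -3532.0 - 2.8284*I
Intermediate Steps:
E(R) = 6 - √2*√R (E(R) = 6 - √(R + R) = 6 - √(2*R) = 6 - √2*√R)
E(Q(1)) - 58*61 = (6 - √2*√(-3 - 1*1)) - 58*61 = (6 - √2*√(-3 - 1)) - 3538 = (6 - √2*√(-4)) - 3538 = (6 - √2*2*I) - 3538 = (6 - 2*I*√2) - 3538 = -3532 - 2*I*√2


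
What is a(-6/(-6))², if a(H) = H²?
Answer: 1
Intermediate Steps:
a(-6/(-6))² = ((-6/(-6))²)² = ((-6*(-⅙))²)² = (1²)² = 1² = 1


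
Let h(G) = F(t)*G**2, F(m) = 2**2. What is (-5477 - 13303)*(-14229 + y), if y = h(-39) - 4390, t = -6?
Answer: 235407300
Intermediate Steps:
F(m) = 4
h(G) = 4*G**2
y = 1694 (y = 4*(-39)**2 - 4390 = 4*1521 - 4390 = 6084 - 4390 = 1694)
(-5477 - 13303)*(-14229 + y) = (-5477 - 13303)*(-14229 + 1694) = -18780*(-12535) = 235407300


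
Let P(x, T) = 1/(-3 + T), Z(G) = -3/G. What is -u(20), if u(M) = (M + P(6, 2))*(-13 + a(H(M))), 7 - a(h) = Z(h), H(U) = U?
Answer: 2223/20 ≈ 111.15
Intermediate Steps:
a(h) = 7 + 3/h (a(h) = 7 - (-3)/h = 7 + 3/h)
u(M) = (-1 + M)*(-6 + 3/M) (u(M) = (M + 1/(-3 + 2))*(-13 + (7 + 3/M)) = (M + 1/(-1))*(-6 + 3/M) = (M - 1)*(-6 + 3/M) = (-1 + M)*(-6 + 3/M))
-u(20) = -(9 - 6*20 - 3/20) = -(9 - 120 - 3*1/20) = -(9 - 120 - 3/20) = -1*(-2223/20) = 2223/20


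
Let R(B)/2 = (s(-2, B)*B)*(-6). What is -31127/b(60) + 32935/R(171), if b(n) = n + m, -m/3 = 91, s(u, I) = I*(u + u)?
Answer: 14565292097/99653328 ≈ 146.16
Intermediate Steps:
s(u, I) = 2*I*u (s(u, I) = I*(2*u) = 2*I*u)
R(B) = 48*B² (R(B) = 2*(((2*B*(-2))*B)*(-6)) = 2*(((-4*B)*B)*(-6)) = 2*(-4*B²*(-6)) = 2*(24*B²) = 48*B²)
m = -273 (m = -3*91 = -273)
b(n) = -273 + n (b(n) = n - 273 = -273 + n)
-31127/b(60) + 32935/R(171) = -31127/(-273 + 60) + 32935/((48*171²)) = -31127/(-213) + 32935/((48*29241)) = -31127*(-1/213) + 32935/1403568 = 31127/213 + 32935*(1/1403568) = 31127/213 + 32935/1403568 = 14565292097/99653328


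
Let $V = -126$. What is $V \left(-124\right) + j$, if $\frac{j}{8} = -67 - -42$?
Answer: $15424$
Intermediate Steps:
$j = -200$ ($j = 8 \left(-67 - -42\right) = 8 \left(-67 + 42\right) = 8 \left(-25\right) = -200$)
$V \left(-124\right) + j = \left(-126\right) \left(-124\right) - 200 = 15624 - 200 = 15424$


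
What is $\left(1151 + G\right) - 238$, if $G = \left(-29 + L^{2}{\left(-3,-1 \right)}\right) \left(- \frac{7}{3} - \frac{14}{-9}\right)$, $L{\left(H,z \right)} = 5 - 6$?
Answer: $\frac{8413}{9} \approx 934.78$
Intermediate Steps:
$L{\left(H,z \right)} = -1$ ($L{\left(H,z \right)} = 5 - 6 = -1$)
$G = \frac{196}{9}$ ($G = \left(-29 + \left(-1\right)^{2}\right) \left(- \frac{7}{3} - \frac{14}{-9}\right) = \left(-29 + 1\right) \left(\left(-7\right) \frac{1}{3} - - \frac{14}{9}\right) = - 28 \left(- \frac{7}{3} + \frac{14}{9}\right) = \left(-28\right) \left(- \frac{7}{9}\right) = \frac{196}{9} \approx 21.778$)
$\left(1151 + G\right) - 238 = \left(1151 + \frac{196}{9}\right) - 238 = \frac{10555}{9} - 238 = \frac{8413}{9}$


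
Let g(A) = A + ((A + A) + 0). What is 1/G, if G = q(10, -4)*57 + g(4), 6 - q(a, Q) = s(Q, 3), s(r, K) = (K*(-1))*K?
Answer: 1/867 ≈ 0.0011534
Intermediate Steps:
s(r, K) = -K**2 (s(r, K) = (-K)*K = -K**2)
q(a, Q) = 15 (q(a, Q) = 6 - (-1)*3**2 = 6 - (-1)*9 = 6 - 1*(-9) = 6 + 9 = 15)
g(A) = 3*A (g(A) = A + (2*A + 0) = A + 2*A = 3*A)
G = 867 (G = 15*57 + 3*4 = 855 + 12 = 867)
1/G = 1/867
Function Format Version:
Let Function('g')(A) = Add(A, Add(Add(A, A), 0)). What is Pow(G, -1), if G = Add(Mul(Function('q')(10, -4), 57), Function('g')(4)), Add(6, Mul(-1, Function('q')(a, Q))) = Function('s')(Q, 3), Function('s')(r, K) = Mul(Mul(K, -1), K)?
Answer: Rational(1, 867) ≈ 0.0011534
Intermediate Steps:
Function('s')(r, K) = Mul(-1, Pow(K, 2)) (Function('s')(r, K) = Mul(Mul(-1, K), K) = Mul(-1, Pow(K, 2)))
Function('q')(a, Q) = 15 (Function('q')(a, Q) = Add(6, Mul(-1, Mul(-1, Pow(3, 2)))) = Add(6, Mul(-1, Mul(-1, 9))) = Add(6, Mul(-1, -9)) = Add(6, 9) = 15)
Function('g')(A) = Mul(3, A) (Function('g')(A) = Add(A, Add(Mul(2, A), 0)) = Add(A, Mul(2, A)) = Mul(3, A))
G = 867 (G = Add(Mul(15, 57), Mul(3, 4)) = Add(855, 12) = 867)
Pow(G, -1) = Pow(867, -1) = Rational(1, 867)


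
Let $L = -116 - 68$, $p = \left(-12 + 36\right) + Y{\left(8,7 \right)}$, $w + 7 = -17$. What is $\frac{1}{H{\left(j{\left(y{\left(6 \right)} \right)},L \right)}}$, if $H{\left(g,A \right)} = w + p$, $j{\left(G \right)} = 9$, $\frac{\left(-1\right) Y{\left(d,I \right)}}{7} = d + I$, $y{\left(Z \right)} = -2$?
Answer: $- \frac{1}{105} \approx -0.0095238$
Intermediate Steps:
$w = -24$ ($w = -7 - 17 = -24$)
$Y{\left(d,I \right)} = - 7 I - 7 d$ ($Y{\left(d,I \right)} = - 7 \left(d + I\right) = - 7 \left(I + d\right) = - 7 I - 7 d$)
$p = -81$ ($p = \left(-12 + 36\right) - 105 = 24 - 105 = -81$)
$L = -184$
$H{\left(g,A \right)} = -105$ ($H{\left(g,A \right)} = -24 - 81 = -105$)
$\frac{1}{H{\left(j{\left(y{\left(6 \right)} \right)},L \right)}} = \frac{1}{-105} = - \frac{1}{105}$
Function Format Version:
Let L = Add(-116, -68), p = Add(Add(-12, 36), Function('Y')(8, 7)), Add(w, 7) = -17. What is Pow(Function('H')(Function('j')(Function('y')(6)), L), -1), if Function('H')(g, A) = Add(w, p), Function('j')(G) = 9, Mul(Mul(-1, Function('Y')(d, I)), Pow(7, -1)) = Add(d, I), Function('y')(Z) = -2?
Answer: Rational(-1, 105) ≈ -0.0095238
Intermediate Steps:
w = -24 (w = Add(-7, -17) = -24)
Function('Y')(d, I) = Add(Mul(-7, I), Mul(-7, d)) (Function('Y')(d, I) = Mul(-7, Add(d, I)) = Mul(-7, Add(I, d)) = Add(Mul(-7, I), Mul(-7, d)))
p = -81 (p = Add(Add(-12, 36), Add(Mul(-7, 7), Mul(-7, 8))) = Add(24, Add(-49, -56)) = Add(24, -105) = -81)
L = -184
Function('H')(g, A) = -105 (Function('H')(g, A) = Add(-24, -81) = -105)
Pow(Function('H')(Function('j')(Function('y')(6)), L), -1) = Pow(-105, -1) = Rational(-1, 105)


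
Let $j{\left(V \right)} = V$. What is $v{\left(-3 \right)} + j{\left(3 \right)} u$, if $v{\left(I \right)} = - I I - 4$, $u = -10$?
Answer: $-43$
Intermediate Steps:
$v{\left(I \right)} = -4 - I^{2}$ ($v{\left(I \right)} = - I^{2} - 4 = -4 - I^{2}$)
$v{\left(-3 \right)} + j{\left(3 \right)} u = \left(-4 - \left(-3\right)^{2}\right) + 3 \left(-10\right) = \left(-4 - 9\right) - 30 = -13 - 30 = -43$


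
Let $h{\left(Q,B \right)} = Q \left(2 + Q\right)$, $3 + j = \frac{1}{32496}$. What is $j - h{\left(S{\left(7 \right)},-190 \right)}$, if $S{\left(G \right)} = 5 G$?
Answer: $- \frac{42179807}{32496} \approx -1298.0$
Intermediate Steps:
$j = - \frac{97487}{32496}$ ($j = -3 + \frac{1}{32496} = - \frac{97487}{32496} \approx -3.0$)
$j - h{\left(S{\left(7 \right)},-190 \right)} = - \frac{97487}{32496} - 5 \cdot 7 \left(2 + 5 \cdot 7\right) = - \frac{97487}{32496} - 35 \left(2 + 35\right) = - \frac{97487}{32496} - 35 \cdot 37 = - \frac{97487}{32496} - 1295 = - \frac{42179807}{32496}$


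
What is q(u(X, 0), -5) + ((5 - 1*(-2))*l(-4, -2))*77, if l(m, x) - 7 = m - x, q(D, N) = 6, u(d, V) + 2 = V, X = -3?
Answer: 2701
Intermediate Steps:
u(d, V) = -2 + V
l(m, x) = 7 + m - x (l(m, x) = 7 + (m - x) = 7 + m - x)
q(u(X, 0), -5) + ((5 - 1*(-2))*l(-4, -2))*77 = 6 + ((5 - 1*(-2))*(7 - 4 - 1*(-2)))*77 = 6 + ((5 + 2)*(7 - 4 + 2))*77 = 6 + (7*5)*77 = 6 + 35*77 = 6 + 2695 = 2701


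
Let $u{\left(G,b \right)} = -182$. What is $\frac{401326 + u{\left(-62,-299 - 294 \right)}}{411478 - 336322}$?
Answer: $\frac{100286}{18789} \approx 5.3375$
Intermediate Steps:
$\frac{401326 + u{\left(-62,-299 - 294 \right)}}{411478 - 336322} = \frac{401326 - 182}{411478 - 336322} = \frac{401144}{75156} = 401144 \cdot \frac{1}{75156} = \frac{100286}{18789}$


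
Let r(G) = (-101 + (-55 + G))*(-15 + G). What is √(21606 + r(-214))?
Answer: 4*√6646 ≈ 326.09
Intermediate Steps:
r(G) = (-156 + G)*(-15 + G)
√(21606 + r(-214)) = √(21606 + (2340 + (-214)² - 171*(-214))) = √(21606 + (2340 + 45796 + 36594)) = √(21606 + 84730) = √106336 = 4*√6646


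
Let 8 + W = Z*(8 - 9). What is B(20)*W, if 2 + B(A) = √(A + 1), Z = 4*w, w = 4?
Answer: 48 - 24*√21 ≈ -61.982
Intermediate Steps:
Z = 16 (Z = 4*4 = 16)
B(A) = -2 + √(1 + A) (B(A) = -2 + √(A + 1) = -2 + √(1 + A))
W = -24 (W = -8 + 16*(8 - 9) = -8 + 16*(-1) = -8 - 16 = -24)
B(20)*W = (-2 + √(1 + 20))*(-24) = (-2 + √21)*(-24) = 48 - 24*√21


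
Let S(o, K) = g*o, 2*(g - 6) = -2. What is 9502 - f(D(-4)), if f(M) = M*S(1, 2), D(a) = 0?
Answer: 9502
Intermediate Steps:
g = 5 (g = 6 + (½)*(-2) = 6 - 1 = 5)
S(o, K) = 5*o
f(M) = 5*M (f(M) = M*(5*1) = M*5 = 5*M)
9502 - f(D(-4)) = 9502 - 5*0 = 9502 - 1*0 = 9502 + 0 = 9502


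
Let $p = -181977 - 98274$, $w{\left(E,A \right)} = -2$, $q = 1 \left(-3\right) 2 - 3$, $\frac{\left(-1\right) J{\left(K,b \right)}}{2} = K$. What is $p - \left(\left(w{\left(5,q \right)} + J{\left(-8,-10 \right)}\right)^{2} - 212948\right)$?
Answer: $-67499$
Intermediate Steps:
$J{\left(K,b \right)} = - 2 K$
$q = -9$ ($q = \left(-3\right) 2 - 3 = -6 - 3 = -9$)
$p = -280251$
$p - \left(\left(w{\left(5,q \right)} + J{\left(-8,-10 \right)}\right)^{2} - 212948\right) = -280251 - \left(\left(-2 - -16\right)^{2} - 212948\right) = -280251 - \left(\left(-2 + 16\right)^{2} - 212948\right) = -280251 - \left(14^{2} - 212948\right) = -280251 - \left(196 - 212948\right) = -280251 - -212752 = -280251 + 212752 = -67499$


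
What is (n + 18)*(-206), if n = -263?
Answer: 50470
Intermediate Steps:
(n + 18)*(-206) = (-263 + 18)*(-206) = -245*(-206) = 50470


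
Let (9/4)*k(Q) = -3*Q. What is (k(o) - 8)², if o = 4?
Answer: 1600/9 ≈ 177.78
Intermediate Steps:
k(Q) = -4*Q/3 (k(Q) = 4*(-3*Q)/9 = -4*Q/3)
(k(o) - 8)² = (-4/3*4 - 8)² = (-16/3 - 8)² = (-40/3)² = 1600/9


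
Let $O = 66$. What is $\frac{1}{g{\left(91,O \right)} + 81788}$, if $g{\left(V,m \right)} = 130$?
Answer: $\frac{1}{81918} \approx 1.2207 \cdot 10^{-5}$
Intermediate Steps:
$\frac{1}{g{\left(91,O \right)} + 81788} = \frac{1}{130 + 81788} = \frac{1}{81918}$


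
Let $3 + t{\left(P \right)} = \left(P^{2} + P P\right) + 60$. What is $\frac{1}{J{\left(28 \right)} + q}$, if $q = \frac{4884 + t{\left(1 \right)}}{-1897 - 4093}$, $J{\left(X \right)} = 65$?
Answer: $\frac{5990}{384407} \approx 0.015582$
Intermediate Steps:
$t{\left(P \right)} = 57 + 2 P^{2}$ ($t{\left(P \right)} = -3 + \left(\left(P^{2} + P P\right) + 60\right) = -3 + \left(\left(P^{2} + P^{2}\right) + 60\right) = -3 + \left(2 P^{2} + 60\right) = -3 + \left(60 + 2 P^{2}\right) = 57 + 2 P^{2}$)
$q = - \frac{4943}{5990}$ ($q = \frac{4884 + \left(57 + 2 \cdot 1^{2}\right)}{-1897 - 4093} = \frac{4884 + \left(57 + 2 \cdot 1\right)}{-5990} = \left(4884 + \left(57 + 2\right)\right) \left(- \frac{1}{5990}\right) = \left(4884 + 59\right) \left(- \frac{1}{5990}\right) = 4943 \left(- \frac{1}{5990}\right) = - \frac{4943}{5990} \approx -0.82521$)
$\frac{1}{J{\left(28 \right)} + q} = \frac{1}{65 - \frac{4943}{5990}} = \frac{1}{\frac{384407}{5990}} = \frac{5990}{384407}$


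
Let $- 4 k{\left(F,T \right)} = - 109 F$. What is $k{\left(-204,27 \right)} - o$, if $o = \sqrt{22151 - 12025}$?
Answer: $-5559 - \sqrt{10126} \approx -5659.6$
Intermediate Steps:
$k{\left(F,T \right)} = \frac{109 F}{4}$ ($k{\left(F,T \right)} = - \frac{\left(-109\right) F}{4} = \frac{109 F}{4}$)
$o = \sqrt{10126} \approx 100.63$
$k{\left(-204,27 \right)} - o = \frac{109}{4} \left(-204\right) - \sqrt{10126} = -5559 - \sqrt{10126}$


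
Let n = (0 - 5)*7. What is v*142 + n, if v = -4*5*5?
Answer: -14235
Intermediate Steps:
n = -35 (n = -5*7 = -35)
v = -100 (v = -20*5 = -100)
v*142 + n = -100*142 - 35 = -14200 - 35 = -14235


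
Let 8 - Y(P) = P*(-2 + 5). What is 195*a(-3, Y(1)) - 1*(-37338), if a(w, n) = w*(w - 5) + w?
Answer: 41433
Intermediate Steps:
Y(P) = 8 - 3*P (Y(P) = 8 - P*(-2 + 5) = 8 - P*3 = 8 - 3*P)
a(w, n) = w + w*(-5 + w) (a(w, n) = w*(-5 + w) + w = w + w*(-5 + w))
195*a(-3, Y(1)) - 1*(-37338) = 195*(-3*(-4 - 3)) - 1*(-37338) = 195*(-3*(-7)) + 37338 = 195*21 + 37338 = 4095 + 37338 = 41433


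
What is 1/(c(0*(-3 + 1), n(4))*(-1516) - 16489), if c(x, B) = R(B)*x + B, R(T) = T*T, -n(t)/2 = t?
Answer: -1/4361 ≈ -0.00022931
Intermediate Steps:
n(t) = -2*t
R(T) = T**2
c(x, B) = B + x*B**2 (c(x, B) = B**2*x + B = x*B**2 + B = B + x*B**2)
1/(c(0*(-3 + 1), n(4))*(-1516) - 16489) = 1/(((-2*4)*(1 + (-2*4)*(0*(-3 + 1))))*(-1516) - 16489) = 1/(-8*(1 - 0*(-2))*(-1516) - 16489) = 1/(-8*(1 - 8*0)*(-1516) - 16489) = 1/(-8*(1 + 0)*(-1516) - 16489) = 1/(-8*1*(-1516) - 16489) = 1/(-8*(-1516) - 16489) = 1/(12128 - 16489) = 1/(-4361) = -1/4361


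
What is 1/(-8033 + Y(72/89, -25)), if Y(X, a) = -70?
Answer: -1/8103 ≈ -0.00012341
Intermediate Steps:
1/(-8033 + Y(72/89, -25)) = 1/(-8033 - 70) = 1/(-8103) = -1/8103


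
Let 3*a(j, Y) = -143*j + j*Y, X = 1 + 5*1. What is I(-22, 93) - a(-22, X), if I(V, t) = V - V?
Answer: -3014/3 ≈ -1004.7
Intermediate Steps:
X = 6 (X = 1 + 5 = 6)
a(j, Y) = -143*j/3 + Y*j/3 (a(j, Y) = (-143*j + j*Y)/3 = (-143*j + Y*j)/3 = -143*j/3 + Y*j/3)
I(V, t) = 0
I(-22, 93) - a(-22, X) = 0 - (-22)*(-143 + 6)/3 = 0 - (-22)*(-137)/3 = 0 - 1*3014/3 = 0 - 3014/3 = -3014/3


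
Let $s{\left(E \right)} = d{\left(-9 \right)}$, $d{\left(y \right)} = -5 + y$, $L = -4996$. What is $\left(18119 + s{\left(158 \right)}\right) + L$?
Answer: $13109$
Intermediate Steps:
$s{\left(E \right)} = -14$ ($s{\left(E \right)} = -5 - 9 = -14$)
$\left(18119 + s{\left(158 \right)}\right) + L = \left(18119 - 14\right) - 4996 = 18105 - 4996 = 13109$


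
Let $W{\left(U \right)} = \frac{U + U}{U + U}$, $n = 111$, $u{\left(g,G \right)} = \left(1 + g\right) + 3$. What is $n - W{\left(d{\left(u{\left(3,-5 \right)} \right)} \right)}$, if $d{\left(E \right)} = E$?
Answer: $110$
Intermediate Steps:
$u{\left(g,G \right)} = 4 + g$
$W{\left(U \right)} = 1$ ($W{\left(U \right)} = \frac{2 U}{2 U} = 2 U \frac{1}{2 U} = 1$)
$n - W{\left(d{\left(u{\left(3,-5 \right)} \right)} \right)} = 111 - 1 = 110$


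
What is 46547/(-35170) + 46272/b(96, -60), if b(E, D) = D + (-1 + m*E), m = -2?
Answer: -1639162631/8898010 ≈ -184.22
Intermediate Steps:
b(E, D) = -1 + D - 2*E (b(E, D) = D + (-1 - 2*E) = -1 + D - 2*E)
46547/(-35170) + 46272/b(96, -60) = 46547/(-35170) + 46272/(-1 - 60 - 2*96) = 46547*(-1/35170) + 46272/(-1 - 60 - 192) = -46547/35170 + 46272/(-253) = -46547/35170 + 46272*(-1/253) = -46547/35170 - 46272/253 = -1639162631/8898010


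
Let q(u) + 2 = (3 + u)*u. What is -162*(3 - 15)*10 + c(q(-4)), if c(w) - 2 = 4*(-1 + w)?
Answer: 19446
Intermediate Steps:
q(u) = -2 + u*(3 + u) (q(u) = -2 + (3 + u)*u = -2 + u*(3 + u))
c(w) = -2 + 4*w (c(w) = 2 + 4*(-1 + w) = 2 + (-4 + 4*w) = -2 + 4*w)
-162*(3 - 15)*10 + c(q(-4)) = -162*(3 - 15)*10 + (-2 + 4*(-2 + (-4)² + 3*(-4))) = -(-1944)*10 + (-2 + 4*(-2 + 16 - 12)) = -162*(-120) + (-2 + 4*2) = 19440 + (-2 + 8) = 19440 + 6 = 19446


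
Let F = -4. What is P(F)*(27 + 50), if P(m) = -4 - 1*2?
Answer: -462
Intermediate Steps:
P(m) = -6 (P(m) = -4 - 2 = -6)
P(F)*(27 + 50) = -6*(27 + 50) = -6*77 = -462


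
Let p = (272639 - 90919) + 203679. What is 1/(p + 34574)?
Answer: 1/419973 ≈ 2.3811e-6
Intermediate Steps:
p = 385399 (p = 181720 + 203679 = 385399)
1/(p + 34574) = 1/(385399 + 34574) = 1/419973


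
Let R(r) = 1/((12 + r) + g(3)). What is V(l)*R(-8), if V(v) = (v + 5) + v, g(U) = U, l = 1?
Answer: 1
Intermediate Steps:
V(v) = 5 + 2*v (V(v) = (5 + v) + v = 5 + 2*v)
R(r) = 1/(15 + r) (R(r) = 1/((12 + r) + 3) = 1/(15 + r))
V(l)*R(-8) = (5 + 2*1)/(15 - 8) = (5 + 2)/7 = 7*(1/7) = 1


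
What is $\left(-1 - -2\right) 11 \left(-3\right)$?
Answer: $-33$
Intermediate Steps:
$\left(-1 - -2\right) 11 \left(-3\right) = \left(-1 + 2\right) 11 \left(-3\right) = 1 \cdot 11 \left(-3\right) = 11 \left(-3\right) = -33$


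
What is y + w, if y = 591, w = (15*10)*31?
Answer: 5241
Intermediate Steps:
w = 4650 (w = 150*31 = 4650)
y + w = 591 + 4650 = 5241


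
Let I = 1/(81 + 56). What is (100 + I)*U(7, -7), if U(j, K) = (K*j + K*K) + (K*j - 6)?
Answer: -753555/137 ≈ -5500.4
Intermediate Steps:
I = 1/137 ≈ 0.0072993
U(j, K) = -6 + K**2 + 2*K*j (U(j, K) = (K*j + K**2) + (-6 + K*j) = (K**2 + K*j) + (-6 + K*j) = -6 + K**2 + 2*K*j)
(100 + I)*U(7, -7) = (100 + 1/137)*(-6 + (-7)**2 + 2*(-7)*7) = 13701*(-6 + 49 - 98)/137 = (13701/137)*(-55) = -753555/137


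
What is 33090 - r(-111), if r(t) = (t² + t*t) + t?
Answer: 8559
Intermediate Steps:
r(t) = t + 2*t² (r(t) = (t² + t²) + t = 2*t² + t = t + 2*t²)
33090 - r(-111) = 33090 - (-111)*(1 + 2*(-111)) = 33090 - (-111)*(1 - 222) = 33090 - (-111)*(-221) = 33090 - 1*24531 = 33090 - 24531 = 8559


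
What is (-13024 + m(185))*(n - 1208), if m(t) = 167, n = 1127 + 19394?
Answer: -248307241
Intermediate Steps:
n = 20521
(-13024 + m(185))*(n - 1208) = (-13024 + 167)*(20521 - 1208) = -12857*19313 = -248307241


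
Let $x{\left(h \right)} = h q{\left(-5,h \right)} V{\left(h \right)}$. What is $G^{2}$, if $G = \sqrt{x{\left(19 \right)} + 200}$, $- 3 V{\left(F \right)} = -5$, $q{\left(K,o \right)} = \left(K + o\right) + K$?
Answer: $485$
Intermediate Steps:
$q{\left(K,o \right)} = o + 2 K$
$V{\left(F \right)} = \frac{5}{3}$ ($V{\left(F \right)} = \left(- \frac{1}{3}\right) \left(-5\right) = \frac{5}{3}$)
$x{\left(h \right)} = \frac{5 h \left(-10 + h\right)}{3}$ ($x{\left(h \right)} = h \left(h + 2 \left(-5\right)\right) \frac{5}{3} = h \left(h - 10\right) \frac{5}{3} = h \left(-10 + h\right) \frac{5}{3} = \frac{5 h \left(-10 + h\right)}{3}$)
$G = \sqrt{485}$ ($G = \sqrt{\frac{5}{3} \cdot 19 \left(-10 + 19\right) + 200} = \sqrt{\frac{5}{3} \cdot 19 \cdot 9 + 200} = \sqrt{285 + 200} = \sqrt{485} \approx 22.023$)
$G^{2} = \left(\sqrt{485}\right)^{2} = 485$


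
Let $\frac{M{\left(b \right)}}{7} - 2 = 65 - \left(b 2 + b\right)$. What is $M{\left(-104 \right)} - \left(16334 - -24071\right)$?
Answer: $-37752$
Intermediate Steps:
$M{\left(b \right)} = 469 - 21 b$ ($M{\left(b \right)} = 14 + 7 \left(65 - \left(b 2 + b\right)\right) = 14 + 7 \left(65 - \left(2 b + b\right)\right) = 14 + 7 \left(65 - 3 b\right) = 14 - \left(-455 + 21 b\right) = 469 - 21 b$)
$M{\left(-104 \right)} - \left(16334 - -24071\right) = \left(469 - -2184\right) - \left(16334 - -24071\right) = \left(469 + 2184\right) - \left(16334 + 24071\right) = 2653 - 40405 = -37752$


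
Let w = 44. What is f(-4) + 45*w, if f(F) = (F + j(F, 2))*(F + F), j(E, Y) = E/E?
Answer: 2004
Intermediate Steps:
j(E, Y) = 1
f(F) = 2*F*(1 + F) (f(F) = (F + 1)*(F + F) = (1 + F)*(2*F) = 2*F*(1 + F))
f(-4) + 45*w = 2*(-4)*(1 - 4) + 45*44 = 2*(-4)*(-3) + 1980 = 24 + 1980 = 2004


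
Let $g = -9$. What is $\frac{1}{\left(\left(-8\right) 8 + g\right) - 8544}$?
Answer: $- \frac{1}{8617} \approx -0.00011605$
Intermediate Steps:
$\frac{1}{\left(\left(-8\right) 8 + g\right) - 8544} = \frac{1}{\left(\left(-8\right) 8 - 9\right) - 8544} = \frac{1}{\left(-64 - 9\right) - 8544} = \frac{1}{-73 - 8544} = \frac{1}{-8617} = - \frac{1}{8617}$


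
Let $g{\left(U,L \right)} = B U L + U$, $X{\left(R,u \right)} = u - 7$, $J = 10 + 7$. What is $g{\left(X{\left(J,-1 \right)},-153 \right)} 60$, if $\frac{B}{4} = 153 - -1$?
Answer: $45238560$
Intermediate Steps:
$J = 17$
$B = 616$ ($B = 4 \left(153 - -1\right) = 4 \left(153 + 1\right) = 4 \cdot 154 = 616$)
$X{\left(R,u \right)} = -7 + u$
$g{\left(U,L \right)} = U + 616 L U$ ($g{\left(U,L \right)} = 616 U L + U = 616 L U + U = U + 616 L U$)
$g{\left(X{\left(J,-1 \right)},-153 \right)} 60 = \left(-7 - 1\right) \left(1 + 616 \left(-153\right)\right) 60 = - 8 \left(1 - 94248\right) 60 = \left(-8\right) \left(-94247\right) 60 = 753976 \cdot 60 = 45238560$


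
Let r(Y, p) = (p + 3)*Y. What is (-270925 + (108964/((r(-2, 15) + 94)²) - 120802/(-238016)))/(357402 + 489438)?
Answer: -27112433164231/84756597899520 ≈ -0.31989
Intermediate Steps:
r(Y, p) = Y*(3 + p) (r(Y, p) = (3 + p)*Y = Y*(3 + p))
(-270925 + (108964/((r(-2, 15) + 94)²) - 120802/(-238016)))/(357402 + 489438) = (-270925 + (108964/((-2*(3 + 15) + 94)²) - 120802/(-238016)))/(357402 + 489438) = (-270925 + (108964/((-2*18 + 94)²) - 120802*(-1/238016)))/846840 = (-270925 + (108964/((-36 + 94)²) + 60401/119008))*(1/846840) = (-270925 + (108964/(58²) + 60401/119008))*(1/846840) = (-270925 + (108964/3364 + 60401/119008))*(1/846840) = (-270925 + (108964*(1/3364) + 60401/119008))*(1/846840) = (-270925 + (27241/841 + 60401/119008))*(1/846840) = (-270925 + 3292694169/100085728)*(1/846840) = -27112433164231/100085728*1/846840 = -27112433164231/84756597899520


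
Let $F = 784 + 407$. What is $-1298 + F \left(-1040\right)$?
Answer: $-1239938$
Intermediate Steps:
$F = 1191$
$-1298 + F \left(-1040\right) = -1298 + 1191 \left(-1040\right) = -1298 - 1238640 = -1239938$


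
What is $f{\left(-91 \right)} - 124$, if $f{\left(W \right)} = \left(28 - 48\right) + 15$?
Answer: $-129$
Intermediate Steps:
$f{\left(W \right)} = -5$ ($f{\left(W \right)} = -20 + 15 = -5$)
$f{\left(-91 \right)} - 124 = -5 - 124 = -129$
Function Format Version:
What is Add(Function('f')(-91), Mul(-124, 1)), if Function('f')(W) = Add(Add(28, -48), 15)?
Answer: -129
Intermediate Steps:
Function('f')(W) = -5 (Function('f')(W) = Add(-20, 15) = -5)
Add(Function('f')(-91), Mul(-124, 1)) = Add(-5, Mul(-124, 1)) = Add(-5, -124) = -129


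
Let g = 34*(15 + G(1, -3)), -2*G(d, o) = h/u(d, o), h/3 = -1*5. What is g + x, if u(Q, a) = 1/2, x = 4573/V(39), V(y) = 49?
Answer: 54553/49 ≈ 1113.3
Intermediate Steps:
h = -15 (h = 3*(-1*5) = 3*(-5) = -15)
x = 4573/49 ≈ 93.327
u(Q, a) = 1/2
G(d, o) = 15 (G(d, o) = -(-15)/(2*1/2) = -(-15)*2/2 = -1/2*(-30) = 15)
g = 1020 (g = 34*(15 + 15) = 34*30 = 1020)
g + x = 1020 + 4573/49 = 54553/49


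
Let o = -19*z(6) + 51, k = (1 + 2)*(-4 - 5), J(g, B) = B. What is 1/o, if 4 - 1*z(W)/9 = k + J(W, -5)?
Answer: -1/6105 ≈ -0.00016380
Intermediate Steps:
k = -27 (k = 3*(-9) = -27)
z(W) = 324 (z(W) = 36 - 9*(-27 - 5) = 36 - 9*(-32) = 36 + 288 = 324)
o = -6105 (o = -19*324 + 51 = -6156 + 51 = -6105)
1/o = 1/(-6105) = -1/6105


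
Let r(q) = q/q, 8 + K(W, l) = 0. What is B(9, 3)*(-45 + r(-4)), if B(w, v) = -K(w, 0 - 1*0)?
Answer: -352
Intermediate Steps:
K(W, l) = -8 (K(W, l) = -8 + 0 = -8)
r(q) = 1
B(w, v) = 8 (B(w, v) = -1*(-8) = 8)
B(9, 3)*(-45 + r(-4)) = 8*(-45 + 1) = 8*(-44) = -352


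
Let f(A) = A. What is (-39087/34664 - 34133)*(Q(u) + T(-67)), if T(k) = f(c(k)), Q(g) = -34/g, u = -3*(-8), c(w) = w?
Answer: 971428052579/415968 ≈ 2.3353e+6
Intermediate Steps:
u = 24
T(k) = k
(-39087/34664 - 34133)*(Q(u) + T(-67)) = (-39087/34664 - 34133)*(-34/24 - 67) = (-39087*1/34664 - 34133)*(-34*1/24 - 67) = (-39087/34664 - 34133)*(-17/12 - 67) = -1183225399/34664*(-821/12) = 971428052579/415968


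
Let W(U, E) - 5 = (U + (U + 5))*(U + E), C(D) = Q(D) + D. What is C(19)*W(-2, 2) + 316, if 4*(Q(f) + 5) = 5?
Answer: 1569/4 ≈ 392.25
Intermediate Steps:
Q(f) = -15/4 (Q(f) = -5 + (1/4)*5 = -5 + 5/4 = -15/4)
C(D) = -15/4 + D
W(U, E) = 5 + (5 + 2*U)*(E + U) (W(U, E) = 5 + (U + (U + 5))*(U + E) = 5 + (U + (5 + U))*(E + U) = 5 + (5 + 2*U)*(E + U))
C(19)*W(-2, 2) + 316 = (-15/4 + 19)*(5 + 2*(-2)**2 + 5*2 + 5*(-2) + 2*2*(-2)) + 316 = 61*(5 + 2*4 + 10 - 10 - 8)/4 + 316 = 61*(5 + 8 + 10 - 10 - 8)/4 + 316 = (61/4)*5 + 316 = 305/4 + 316 = 1569/4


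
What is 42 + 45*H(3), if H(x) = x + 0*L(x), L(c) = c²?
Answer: 177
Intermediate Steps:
H(x) = x (H(x) = x + 0*x² = x + 0 = x)
42 + 45*H(3) = 42 + 45*3 = 42 + 135 = 177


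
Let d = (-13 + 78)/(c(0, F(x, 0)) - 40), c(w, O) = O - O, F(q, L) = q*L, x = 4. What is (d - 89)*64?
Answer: -5800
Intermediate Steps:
F(q, L) = L*q
c(w, O) = 0
d = -13/8 (d = (-13 + 78)/(0 - 40) = 65/(-40) = 65*(-1/40) = -13/8 ≈ -1.6250)
(d - 89)*64 = (-13/8 - 89)*64 = -725/8*64 = -5800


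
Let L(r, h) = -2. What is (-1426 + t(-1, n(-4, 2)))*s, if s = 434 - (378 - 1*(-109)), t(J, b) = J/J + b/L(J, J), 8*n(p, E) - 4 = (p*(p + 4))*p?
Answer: 302153/4 ≈ 75538.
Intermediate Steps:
n(p, E) = ½ + p²*(4 + p)/8 (n(p, E) = ½ + ((p*(p + 4))*p)/8 = ½ + ((p*(4 + p))*p)/8 = ½ + (p²*(4 + p))/8 = ½ + p²*(4 + p)/8)
t(J, b) = 1 - b/2 (t(J, b) = J/J + b/(-2) = 1 + b*(-½) = 1 - b/2)
s = -53 (s = 434 - (378 + 109) = 434 - 1*487 = 434 - 487 = -53)
(-1426 + t(-1, n(-4, 2)))*s = (-1426 + (1 - (½ + (½)*(-4)² + (⅛)*(-4)³)/2))*(-53) = (-1426 + (1 - (½ + (½)*16 + (⅛)*(-64))/2))*(-53) = (-1426 + (1 - (½ + 8 - 8)/2))*(-53) = (-1426 + (1 - ½*½))*(-53) = (-1426 + (1 - ¼))*(-53) = (-1426 + ¾)*(-53) = -5701/4*(-53) = 302153/4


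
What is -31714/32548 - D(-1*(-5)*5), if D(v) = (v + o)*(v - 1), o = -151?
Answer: 49196719/16274 ≈ 3023.0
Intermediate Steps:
D(v) = (-1 + v)*(-151 + v) (D(v) = (v - 151)*(v - 1) = (-151 + v)*(-1 + v) = (-1 + v)*(-151 + v))
-31714/32548 - D(-1*(-5)*5) = -31714/32548 - (151 + (-1*(-5)*5)² - 152*(-1*(-5))*5) = -31714*1/32548 - (151 + (5*5)² - 760*5) = -15857/16274 - (151 + 25² - 152*25) = -15857/16274 - (151 + 625 - 3800) = -15857/16274 - 1*(-3024) = -15857/16274 + 3024 = 49196719/16274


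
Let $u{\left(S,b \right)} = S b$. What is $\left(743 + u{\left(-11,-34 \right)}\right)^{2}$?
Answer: $1247689$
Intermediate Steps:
$\left(743 + u{\left(-11,-34 \right)}\right)^{2} = \left(743 - -374\right)^{2} = \left(743 + 374\right)^{2} = 1117^{2} = 1247689$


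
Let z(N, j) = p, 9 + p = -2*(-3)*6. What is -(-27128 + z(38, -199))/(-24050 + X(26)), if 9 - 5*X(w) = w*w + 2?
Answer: -135505/120919 ≈ -1.1206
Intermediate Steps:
X(w) = 7/5 - w**2/5 (X(w) = 9/5 - (w*w + 2)/5 = 9/5 - (w**2 + 2)/5 = 9/5 - (2 + w**2)/5 = 9/5 + (-2/5 - w**2/5) = 7/5 - w**2/5)
p = 27 (p = -9 - 2*(-3)*6 = -9 + 6*6 = -9 + 36 = 27)
z(N, j) = 27
-(-27128 + z(38, -199))/(-24050 + X(26)) = -(-27128 + 27)/(-24050 + (7/5 - 1/5*26**2)) = -(-27101)/(-24050 + (7/5 - 1/5*676)) = -(-27101)/(-24050 + (7/5 - 676/5)) = -(-27101)/(-24050 - 669/5) = -(-27101)/(-120919/5) = -(-27101)*(-5)/120919 = -1*135505/120919 = -135505/120919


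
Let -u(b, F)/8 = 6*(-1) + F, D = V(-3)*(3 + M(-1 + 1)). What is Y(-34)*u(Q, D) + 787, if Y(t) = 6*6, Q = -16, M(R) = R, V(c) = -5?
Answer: 6835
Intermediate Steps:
Y(t) = 36
D = -15 (D = -5*(3 + (-1 + 1)) = -5*(3 + 0) = -5*3 = -15)
u(b, F) = 48 - 8*F (u(b, F) = -8*(6*(-1) + F) = -8*(-6 + F) = 48 - 8*F)
Y(-34)*u(Q, D) + 787 = 36*(48 - 8*(-15)) + 787 = 36*(48 + 120) + 787 = 36*168 + 787 = 6048 + 787 = 6835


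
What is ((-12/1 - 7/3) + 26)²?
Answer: 1225/9 ≈ 136.11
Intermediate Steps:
((-12/1 - 7/3) + 26)² = ((-12*1 - 7*⅓) + 26)² = ((-12 - 7/3) + 26)² = (-43/3 + 26)² = (35/3)² = 1225/9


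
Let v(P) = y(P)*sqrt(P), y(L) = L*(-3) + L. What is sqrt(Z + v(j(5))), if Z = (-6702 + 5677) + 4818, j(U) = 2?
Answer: sqrt(3793 - 4*sqrt(2)) ≈ 61.541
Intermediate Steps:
y(L) = -2*L (y(L) = -3*L + L = -2*L)
v(P) = -2*P**(3/2) (v(P) = (-2*P)*sqrt(P) = -2*P**(3/2))
Z = 3793 (Z = -1025 + 4818 = 3793)
sqrt(Z + v(j(5))) = sqrt(3793 - 4*sqrt(2))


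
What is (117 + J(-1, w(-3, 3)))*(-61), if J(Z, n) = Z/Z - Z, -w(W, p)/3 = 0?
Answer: -7259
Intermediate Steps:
w(W, p) = 0 (w(W, p) = -3*0 = 0)
J(Z, n) = 1 - Z
(117 + J(-1, w(-3, 3)))*(-61) = (117 + (1 - 1*(-1)))*(-61) = (117 + (1 + 1))*(-61) = (117 + 2)*(-61) = 119*(-61) = -7259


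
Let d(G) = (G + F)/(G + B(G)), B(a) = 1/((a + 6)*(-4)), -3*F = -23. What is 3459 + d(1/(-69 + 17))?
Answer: 9871076/2961 ≈ 3333.7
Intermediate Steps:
F = 23/3 (F = -1/3*(-23) = 23/3 ≈ 7.6667)
B(a) = -1/(4*(6 + a)) (B(a) = -1/4/(6 + a) = -1/(4*(6 + a)))
d(G) = (23/3 + G)/(G - 1/(24 + 4*G)) (d(G) = (G + 23/3)/(G - 1/(24 + 4*G)) = (23/3 + G)/(G - 1/(24 + 4*G)))
3459 + d(1/(-69 + 17)) = 3459 + 4*(6 + 1/(-69 + 17))*(23 + 3/(-69 + 17))/(3*(-1 + 4*(6 + 1/(-69 + 17))/(-69 + 17))) = 3459 + 4*(6 + 1/(-52))*(23 + 3/(-52))/(3*(-1 + 4*(6 + 1/(-52))/(-52))) = 3459 + 4*(6 - 1/52)*(23 + 3*(-1/52))/(3*(-1 + 4*(-1/52)*(6 - 1/52))) = 3459 + (4/3)*(311/52)*(23 - 3/52)/(-1 + 4*(-1/52)*(311/52)) = 3459 + (4/3)*(311/52)*(1193/52)/(-1 - 311/676) = 3459 + (4/3)*(311/52)*(1193/52)/(-987/676) = 3459 + (4/3)*(-676/987)*(311/52)*(1193/52) = 3459 - 371023/2961 = 9871076/2961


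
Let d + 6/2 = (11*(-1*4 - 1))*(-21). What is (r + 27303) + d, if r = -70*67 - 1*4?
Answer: 23761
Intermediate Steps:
r = -4694 (r = -4690 - 4 = -4694)
d = 1152 (d = -3 + (11*(-1*4 - 1))*(-21) = -3 + (11*(-4 - 1))*(-21) = -3 + (11*(-5))*(-21) = -3 - 55*(-21) = -3 + 1155 = 1152)
(r + 27303) + d = (-4694 + 27303) + 1152 = 22609 + 1152 = 23761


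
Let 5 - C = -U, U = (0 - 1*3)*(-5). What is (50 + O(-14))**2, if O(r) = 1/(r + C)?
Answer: 90601/36 ≈ 2516.7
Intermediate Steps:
U = 15 (U = (0 - 3)*(-5) = -3*(-5) = 15)
C = 20 (C = 5 - (-1)*15 = 5 - 1*(-15) = 5 + 15 = 20)
O(r) = 1/(20 + r) (O(r) = 1/(r + 20) = 1/(20 + r))
(50 + O(-14))**2 = (50 + 1/(20 - 14))**2 = (50 + 1/6)**2 = (301/6)**2 = 90601/36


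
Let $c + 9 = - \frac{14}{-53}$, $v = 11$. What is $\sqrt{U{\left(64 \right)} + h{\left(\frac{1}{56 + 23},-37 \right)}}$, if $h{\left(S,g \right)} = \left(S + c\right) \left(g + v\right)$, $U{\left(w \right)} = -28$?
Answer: $\frac{2 \sqrt{871302139}}{4187} \approx 14.1$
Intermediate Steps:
$c = - \frac{463}{53}$ ($c = -9 - \frac{14}{-53} = -9 - - \frac{14}{53} = -9 + \frac{14}{53} = - \frac{463}{53} \approx -8.7359$)
$h{\left(S,g \right)} = \left(11 + g\right) \left(- \frac{463}{53} + S\right)$ ($h{\left(S,g \right)} = \left(S - \frac{463}{53}\right) \left(g + 11\right) = \left(- \frac{463}{53} + S\right) \left(11 + g\right) = \left(11 + g\right) \left(- \frac{463}{53} + S\right)$)
$\sqrt{U{\left(64 \right)} + h{\left(\frac{1}{56 + 23},-37 \right)}} = \sqrt{-28 + \left(- \frac{5093}{53} + \frac{11}{56 + 23} - - \frac{17131}{53} + \frac{1}{56 + 23} \left(-37\right)\right)} = \sqrt{-28 + \left(- \frac{5093}{53} + \frac{11}{79} + \frac{17131}{53} + \frac{1}{79} \left(-37\right)\right)} = \sqrt{-28 + \left(- \frac{5093}{53} + 11 \cdot \frac{1}{79} + \frac{17131}{53} + \frac{1}{79} \left(-37\right)\right)} = \sqrt{-28 + \left(- \frac{5093}{53} + \frac{11}{79} + \frac{17131}{53} - \frac{37}{79}\right)} = \sqrt{-28 + \frac{949624}{4187}} = \sqrt{\frac{832388}{4187}} = \frac{2 \sqrt{871302139}}{4187}$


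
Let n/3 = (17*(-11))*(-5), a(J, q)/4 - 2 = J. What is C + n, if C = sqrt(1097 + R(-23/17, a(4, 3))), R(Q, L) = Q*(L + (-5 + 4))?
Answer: 2805 + 2*sqrt(77010)/17 ≈ 2837.6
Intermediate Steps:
a(J, q) = 8 + 4*J
R(Q, L) = Q*(-1 + L) (R(Q, L) = Q*(L - 1) = Q*(-1 + L))
n = 2805 (n = 3*((17*(-11))*(-5)) = 3*(-187*(-5)) = 3*935 = 2805)
C = 2*sqrt(77010)/17 (C = sqrt(1097 + (-23/17)*(-1 + (8 + 4*4))) = sqrt(1097 + (-23*1/17)*(-1 + (8 + 16))) = sqrt(1097 - 23*(-1 + 24)/17) = sqrt(1097 - 23/17*23) = sqrt(1097 - 529/17) = sqrt(18120/17) = 2*sqrt(77010)/17 ≈ 32.648)
C + n = 2*sqrt(77010)/17 + 2805 = 2805 + 2*sqrt(77010)/17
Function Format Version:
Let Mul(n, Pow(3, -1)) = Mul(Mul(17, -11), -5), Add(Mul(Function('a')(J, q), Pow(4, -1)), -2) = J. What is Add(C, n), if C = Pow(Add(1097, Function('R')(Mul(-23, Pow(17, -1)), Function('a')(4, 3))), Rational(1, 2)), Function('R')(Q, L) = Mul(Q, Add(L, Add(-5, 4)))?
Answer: Add(2805, Mul(Rational(2, 17), Pow(77010, Rational(1, 2)))) ≈ 2837.6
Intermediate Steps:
Function('a')(J, q) = Add(8, Mul(4, J))
Function('R')(Q, L) = Mul(Q, Add(-1, L)) (Function('R')(Q, L) = Mul(Q, Add(L, -1)) = Mul(Q, Add(-1, L)))
n = 2805 (n = Mul(3, Mul(Mul(17, -11), -5)) = Mul(3, Mul(-187, -5)) = Mul(3, 935) = 2805)
C = Mul(Rational(2, 17), Pow(77010, Rational(1, 2))) (C = Pow(Add(1097, Mul(Mul(-23, Pow(17, -1)), Add(-1, Add(8, Mul(4, 4))))), Rational(1, 2)) = Pow(Add(1097, Mul(Mul(-23, Rational(1, 17)), Add(-1, Add(8, 16)))), Rational(1, 2)) = Pow(Add(1097, Mul(Rational(-23, 17), Add(-1, 24))), Rational(1, 2)) = Pow(Add(1097, Mul(Rational(-23, 17), 23)), Rational(1, 2)) = Pow(Add(1097, Rational(-529, 17)), Rational(1, 2)) = Pow(Rational(18120, 17), Rational(1, 2)) = Mul(Rational(2, 17), Pow(77010, Rational(1, 2))) ≈ 32.648)
Add(C, n) = Add(Mul(Rational(2, 17), Pow(77010, Rational(1, 2))), 2805) = Add(2805, Mul(Rational(2, 17), Pow(77010, Rational(1, 2))))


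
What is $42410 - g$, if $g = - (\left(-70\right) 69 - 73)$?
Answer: $37507$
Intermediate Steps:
$g = 4903$ ($g = - (-4830 - 73) = \left(-1\right) \left(-4903\right) = 4903$)
$42410 - g = 42410 - 4903 = 37507$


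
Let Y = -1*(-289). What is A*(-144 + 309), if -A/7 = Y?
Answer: -333795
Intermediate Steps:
Y = 289
A = -2023 (A = -7*289 = -2023)
A*(-144 + 309) = -2023*(-144 + 309) = -2023*165 = -333795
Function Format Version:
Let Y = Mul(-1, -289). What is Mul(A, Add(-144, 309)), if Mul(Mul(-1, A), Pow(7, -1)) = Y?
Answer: -333795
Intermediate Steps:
Y = 289
A = -2023 (A = Mul(-7, 289) = -2023)
Mul(A, Add(-144, 309)) = Mul(-2023, Add(-144, 309)) = Mul(-2023, 165) = -333795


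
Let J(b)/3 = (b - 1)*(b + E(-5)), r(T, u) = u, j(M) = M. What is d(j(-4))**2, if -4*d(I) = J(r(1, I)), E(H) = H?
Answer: 18225/16 ≈ 1139.1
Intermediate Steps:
J(b) = 3*(-1 + b)*(-5 + b) (J(b) = 3*((b - 1)*(b - 5)) = 3*((-1 + b)*(-5 + b)) = 3*(-1 + b)*(-5 + b))
d(I) = -15/4 - 3*I**2/4 + 9*I/2 (d(I) = -(15 - 18*I + 3*I**2)/4 = -15/4 - 3*I**2/4 + 9*I/2)
d(j(-4))**2 = (-15/4 - 3/4*(-4)**2 + (9/2)*(-4))**2 = (-15/4 - 3/4*16 - 18)**2 = (-15/4 - 12 - 18)**2 = (-135/4)**2 = 18225/16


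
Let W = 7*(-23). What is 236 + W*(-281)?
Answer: 45477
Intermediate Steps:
W = -161
236 + W*(-281) = 236 - 161*(-281) = 236 + 45241 = 45477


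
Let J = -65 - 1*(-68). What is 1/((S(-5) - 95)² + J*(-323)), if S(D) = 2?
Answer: 1/7680 ≈ 0.00013021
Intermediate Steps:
J = 3 (J = -65 + 68 = 3)
1/((S(-5) - 95)² + J*(-323)) = 1/((2 - 95)² + 3*(-323)) = 1/((-93)² - 969) = 1/(8649 - 969) = 1/7680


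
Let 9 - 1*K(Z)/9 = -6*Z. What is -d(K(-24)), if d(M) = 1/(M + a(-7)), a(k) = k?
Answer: 1/1222 ≈ 0.00081833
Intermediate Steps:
K(Z) = 81 + 54*Z (K(Z) = 81 - (-54)*Z = 81 + 54*Z)
d(M) = 1/(-7 + M) (d(M) = 1/(M - 7) = 1/(-7 + M))
-d(K(-24)) = -1/(-7 + (81 + 54*(-24))) = -1/(-7 + (81 - 1296)) = -1/(-7 - 1215) = -1/(-1222) = -1*(-1/1222) = 1/1222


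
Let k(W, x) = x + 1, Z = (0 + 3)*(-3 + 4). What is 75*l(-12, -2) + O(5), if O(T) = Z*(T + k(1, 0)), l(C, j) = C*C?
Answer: 10818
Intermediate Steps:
l(C, j) = C²
Z = 3 (Z = 3*1 = 3)
k(W, x) = 1 + x
O(T) = 3 + 3*T (O(T) = 3*(T + (1 + 0)) = 3*(T + 1) = 3*(1 + T) = 3 + 3*T)
75*l(-12, -2) + O(5) = 75*(-12)² + (3 + 3*5) = 75*144 + (3 + 15) = 10800 + 18 = 10818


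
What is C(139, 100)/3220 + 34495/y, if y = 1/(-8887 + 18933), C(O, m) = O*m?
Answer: 55792420665/161 ≈ 3.4654e+8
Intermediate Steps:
y = 1/10046 ≈ 9.9542e-5
C(139, 100)/3220 + 34495/y = (139*100)/3220 + 34495/(1/10046) = 13900*(1/3220) + 34495*10046 = 695/161 + 346536770 = 55792420665/161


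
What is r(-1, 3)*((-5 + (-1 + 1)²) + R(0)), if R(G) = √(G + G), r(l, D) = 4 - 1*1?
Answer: -15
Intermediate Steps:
r(l, D) = 3 (r(l, D) = 4 - 1 = 3)
R(G) = √2*√G (R(G) = √(2*G) = √2*√G)
r(-1, 3)*((-5 + (-1 + 1)²) + R(0)) = 3*((-5 + (-1 + 1)²) + √2*√0) = 3*((-5 + 0²) + √2*0) = 3*((-5 + 0) + 0) = 3*(-5 + 0) = 3*(-5) = -15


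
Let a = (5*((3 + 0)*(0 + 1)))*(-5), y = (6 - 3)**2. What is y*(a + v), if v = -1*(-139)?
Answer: 576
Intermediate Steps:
y = 9 (y = 3**2 = 9)
a = -75 (a = (5*(3*1))*(-5) = (5*3)*(-5) = 15*(-5) = -75)
v = 139
y*(a + v) = 9*(-75 + 139) = 9*64 = 576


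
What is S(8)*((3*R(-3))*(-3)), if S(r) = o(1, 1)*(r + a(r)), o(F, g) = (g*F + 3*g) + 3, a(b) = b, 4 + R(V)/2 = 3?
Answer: 2016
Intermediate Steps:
R(V) = -2 (R(V) = -8 + 2*3 = -8 + 6 = -2)
o(F, g) = 3 + 3*g + F*g (o(F, g) = (F*g + 3*g) + 3 = (3*g + F*g) + 3 = 3 + 3*g + F*g)
S(r) = 14*r (S(r) = (3 + 3*1 + 1*1)*(r + r) = (3 + 3 + 1)*(2*r) = 7*(2*r) = 14*r)
S(8)*((3*R(-3))*(-3)) = (14*8)*((3*(-2))*(-3)) = 112*(-6*(-3)) = 112*18 = 2016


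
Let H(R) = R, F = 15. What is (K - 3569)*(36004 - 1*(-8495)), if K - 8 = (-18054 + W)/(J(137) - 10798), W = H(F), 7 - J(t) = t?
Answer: -1730858423931/10928 ≈ -1.5839e+8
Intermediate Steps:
J(t) = 7 - t
W = 15
K = 105463/10928 (K = 8 + (-18054 + 15)/((7 - 1*137) - 10798) = 8 - 18039/((7 - 137) - 10798) = 8 - 18039/(-130 - 10798) = 8 - 18039/(-10928) = 8 - 18039*(-1/10928) = 8 + 18039/10928 = 105463/10928 ≈ 9.6507)
(K - 3569)*(36004 - 1*(-8495)) = (105463/10928 - 3569)*(36004 - 1*(-8495)) = -38896569*(36004 + 8495)/10928 = -38896569/10928*44499 = -1730858423931/10928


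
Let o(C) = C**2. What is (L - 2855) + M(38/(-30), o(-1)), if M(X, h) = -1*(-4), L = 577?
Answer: -2274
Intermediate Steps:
M(X, h) = 4
(L - 2855) + M(38/(-30), o(-1)) = (577 - 2855) + 4 = -2278 + 4 = -2274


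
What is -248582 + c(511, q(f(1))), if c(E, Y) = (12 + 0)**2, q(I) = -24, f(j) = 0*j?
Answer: -248438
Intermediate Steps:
f(j) = 0
c(E, Y) = 144 (c(E, Y) = 12**2 = 144)
-248582 + c(511, q(f(1))) = -248582 + 144 = -248438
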